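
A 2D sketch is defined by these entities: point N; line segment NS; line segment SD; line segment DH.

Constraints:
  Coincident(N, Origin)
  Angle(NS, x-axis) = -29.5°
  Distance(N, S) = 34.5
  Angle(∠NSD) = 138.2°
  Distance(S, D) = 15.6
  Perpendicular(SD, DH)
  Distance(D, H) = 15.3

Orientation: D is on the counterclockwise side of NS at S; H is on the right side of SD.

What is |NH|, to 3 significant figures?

56.3

∠NSD = 138.2°, so SD runs at -29.5° + (180° − 138.2°) = 12.3° from the x-axis; with |SD| = 15.6, D = S + 15.6·(cos 12.3°, sin 12.3°) = (45.3, -13.7). The perpendicularity gives DH at right angles to SD; with |DH| = 15.3 on the right of SD, H = D + 15.3·(0.213, -0.977) = (48.5, -28.6). Then |NH| = |H − N| = 56.3.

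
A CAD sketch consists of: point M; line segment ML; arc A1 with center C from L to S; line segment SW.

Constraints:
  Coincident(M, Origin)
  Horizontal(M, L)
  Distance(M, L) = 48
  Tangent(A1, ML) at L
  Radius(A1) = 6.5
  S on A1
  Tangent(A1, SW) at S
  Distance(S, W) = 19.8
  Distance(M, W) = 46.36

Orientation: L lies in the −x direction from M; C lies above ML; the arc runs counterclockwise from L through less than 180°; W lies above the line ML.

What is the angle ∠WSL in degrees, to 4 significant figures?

138.9°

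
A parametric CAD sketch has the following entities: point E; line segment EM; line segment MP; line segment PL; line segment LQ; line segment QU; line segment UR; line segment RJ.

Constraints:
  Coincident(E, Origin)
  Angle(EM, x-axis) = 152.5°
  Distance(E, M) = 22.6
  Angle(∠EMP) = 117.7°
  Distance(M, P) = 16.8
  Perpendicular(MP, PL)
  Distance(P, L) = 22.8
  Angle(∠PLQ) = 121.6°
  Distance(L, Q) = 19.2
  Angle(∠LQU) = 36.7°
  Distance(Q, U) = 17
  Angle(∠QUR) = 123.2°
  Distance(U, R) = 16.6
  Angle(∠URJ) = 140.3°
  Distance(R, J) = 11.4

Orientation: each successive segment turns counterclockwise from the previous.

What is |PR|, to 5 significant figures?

15.088

∠LQU = 36.7° gives QU at 146.50° from the x-axis; with |QU| = 17.0, U = (-15.835, -7.4200). ∠QUR = 123.2° gives UR at -156.70° from the x-axis; with |UR| = 16.6, R = (-31.082, -13.986). Then |PR| = |R − P| = 15.088.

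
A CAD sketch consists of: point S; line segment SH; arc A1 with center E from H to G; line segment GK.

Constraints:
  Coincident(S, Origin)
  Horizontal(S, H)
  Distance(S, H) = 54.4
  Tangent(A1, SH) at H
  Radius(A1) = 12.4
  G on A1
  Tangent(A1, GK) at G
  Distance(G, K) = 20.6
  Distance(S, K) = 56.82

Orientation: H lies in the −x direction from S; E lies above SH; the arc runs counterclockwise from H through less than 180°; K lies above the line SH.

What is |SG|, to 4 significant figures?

44.45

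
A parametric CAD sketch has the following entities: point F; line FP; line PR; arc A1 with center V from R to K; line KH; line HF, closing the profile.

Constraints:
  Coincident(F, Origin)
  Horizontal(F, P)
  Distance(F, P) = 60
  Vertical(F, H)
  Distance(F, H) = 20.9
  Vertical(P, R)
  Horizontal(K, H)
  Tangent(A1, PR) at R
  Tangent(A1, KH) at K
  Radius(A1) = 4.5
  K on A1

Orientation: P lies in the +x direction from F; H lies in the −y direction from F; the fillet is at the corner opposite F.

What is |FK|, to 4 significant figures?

59.30

The virtual corner opposite F is at (60.00, -20.90). The tangent condition forces VR to be normal to PR and since A1 is tangent to KH there, VK ⟂ KH, with radius 4.5, so the center V sits 4.5 in from both sides at V = (55.50, -16.40). That places the tangent points at R = (60.00, -16.40) on PR and K = (55.50, -20.90) on KH. Then |FK| = |K − F| = 59.30.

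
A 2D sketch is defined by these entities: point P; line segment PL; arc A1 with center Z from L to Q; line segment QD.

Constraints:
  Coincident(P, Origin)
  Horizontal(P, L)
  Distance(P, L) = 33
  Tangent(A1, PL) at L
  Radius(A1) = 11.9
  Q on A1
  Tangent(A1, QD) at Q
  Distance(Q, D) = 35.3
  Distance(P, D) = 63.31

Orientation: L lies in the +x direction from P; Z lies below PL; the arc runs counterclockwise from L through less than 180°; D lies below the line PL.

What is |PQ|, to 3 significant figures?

29.1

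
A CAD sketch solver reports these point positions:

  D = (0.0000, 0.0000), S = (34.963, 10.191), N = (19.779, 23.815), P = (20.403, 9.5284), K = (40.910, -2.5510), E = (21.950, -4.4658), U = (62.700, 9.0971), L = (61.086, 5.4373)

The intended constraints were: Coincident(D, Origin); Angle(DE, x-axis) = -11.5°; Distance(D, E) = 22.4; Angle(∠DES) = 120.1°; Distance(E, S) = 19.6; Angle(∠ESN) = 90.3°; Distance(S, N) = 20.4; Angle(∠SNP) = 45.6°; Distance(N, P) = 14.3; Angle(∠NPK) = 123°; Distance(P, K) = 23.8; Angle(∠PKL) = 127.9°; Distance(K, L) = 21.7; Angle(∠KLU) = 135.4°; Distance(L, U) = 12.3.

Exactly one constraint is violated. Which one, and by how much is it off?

Distance(L, U) = 12.3 — off by 8.30.

D = (0.00, 0.00) ✓; DE at -11.50° ✓; |DE| = 22.40 ✓; ∠DES = 120.1° ✓; |ES| = 19.60 ✓; ∠ESN = 90.30° ✓; |SN| = 20.40 ✓; ∠SNP = 45.60° ✓; |NP| = 14.30 ✓; ∠NPK = 123.0° ✓; |PK| = 23.80 ✓; ∠PKL = 127.9° ✓; |KL| = 21.70 ✓; ∠KLU = 135.4° ✓; |LU| = 4.000 ✗.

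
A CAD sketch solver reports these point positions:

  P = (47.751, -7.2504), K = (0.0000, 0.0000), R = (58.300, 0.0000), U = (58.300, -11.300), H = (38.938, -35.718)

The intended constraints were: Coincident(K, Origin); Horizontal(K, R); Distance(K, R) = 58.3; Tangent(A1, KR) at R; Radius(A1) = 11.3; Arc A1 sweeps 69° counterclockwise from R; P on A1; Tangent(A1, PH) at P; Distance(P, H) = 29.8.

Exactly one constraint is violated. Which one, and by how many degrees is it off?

Tangent(A1, PH) at P — off by 3.80°.

K = (0.00, 0.00) ✓; K.y = 0.00, R.y = 0.00 ✓; |KR| = 58.30 ✓; ∠(UR, RK) = 90.00° ✓; |UR| = 11.30 ✓; bearing(U→P) − bearing(U→R) = 69.00° ✓; |UP| = 11.30 ✓; ∠(UP, PH) = 86.20° ✗; |PH| = 29.80 ✓.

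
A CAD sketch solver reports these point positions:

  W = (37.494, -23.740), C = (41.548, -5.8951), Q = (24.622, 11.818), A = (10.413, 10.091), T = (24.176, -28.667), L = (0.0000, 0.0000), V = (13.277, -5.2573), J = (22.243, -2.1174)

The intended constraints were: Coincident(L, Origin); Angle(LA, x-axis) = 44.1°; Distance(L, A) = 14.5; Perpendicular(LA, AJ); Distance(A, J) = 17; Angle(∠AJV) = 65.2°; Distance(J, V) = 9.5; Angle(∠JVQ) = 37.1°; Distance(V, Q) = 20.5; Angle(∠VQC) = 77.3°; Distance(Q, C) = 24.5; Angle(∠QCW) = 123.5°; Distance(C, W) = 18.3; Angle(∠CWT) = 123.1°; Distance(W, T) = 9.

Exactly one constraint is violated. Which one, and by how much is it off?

Distance(W, T) = 9 — off by 5.20.

L = (0.00, 0.00) ✓; LA at 44.10° ✓; |LA| = 14.50 ✓; ∠(LA, AJ) = 90.00° ✓; |AJ| = 17.00 ✓; ∠AJV = 65.20° ✓; |JV| = 9.500 ✓; ∠JVQ = 37.10° ✓; |VQ| = 20.50 ✓; ∠VQC = 77.30° ✓; |QC| = 24.50 ✓; ∠QCW = 123.5° ✓; |CW| = 18.30 ✓; ∠CWT = 123.1° ✓; |WT| = 14.20 ✗.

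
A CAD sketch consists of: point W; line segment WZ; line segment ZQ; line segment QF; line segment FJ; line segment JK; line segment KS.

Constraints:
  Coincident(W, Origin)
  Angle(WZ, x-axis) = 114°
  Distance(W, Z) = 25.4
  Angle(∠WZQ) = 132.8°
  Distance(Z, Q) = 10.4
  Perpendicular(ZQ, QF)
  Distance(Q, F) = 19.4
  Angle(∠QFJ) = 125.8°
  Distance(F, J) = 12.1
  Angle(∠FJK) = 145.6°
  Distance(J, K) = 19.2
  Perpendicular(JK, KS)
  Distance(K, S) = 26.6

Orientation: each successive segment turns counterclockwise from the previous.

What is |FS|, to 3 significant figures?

35.2

∠FJK = 145.6° gives JK at -20.2° from the x-axis; with |JK| = 19.2, K = (-1.40, -8.30). The perpendicularity gives KS at right angles to JK, so KS runs at 69.8°; with |KS| = 26.6, S = (7.79, 16.7). Then |FS| = |S − F| = 35.2.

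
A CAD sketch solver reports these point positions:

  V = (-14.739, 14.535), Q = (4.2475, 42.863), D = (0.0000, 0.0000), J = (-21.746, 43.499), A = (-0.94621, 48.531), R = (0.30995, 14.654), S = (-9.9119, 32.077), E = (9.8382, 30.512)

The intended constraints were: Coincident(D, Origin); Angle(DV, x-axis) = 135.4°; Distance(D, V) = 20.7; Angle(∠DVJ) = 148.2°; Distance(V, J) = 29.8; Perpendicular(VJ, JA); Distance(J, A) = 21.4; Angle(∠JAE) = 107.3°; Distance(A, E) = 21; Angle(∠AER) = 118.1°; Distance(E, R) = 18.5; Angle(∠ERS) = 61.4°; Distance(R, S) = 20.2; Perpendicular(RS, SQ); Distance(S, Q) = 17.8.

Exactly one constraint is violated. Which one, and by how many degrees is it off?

Perpendicular(RS, SQ) — off by 6.90°.

D = (0.00, 0.00) ✓; DV at 135.4° ✓; |DV| = 20.70 ✓; ∠DVJ = 148.2° ✓; |VJ| = 29.80 ✓; ∠(VJ, JA) = 90.00° ✓; |JA| = 21.40 ✓; ∠JAE = 107.3° ✓; |AE| = 21.00 ✓; ∠AER = 118.1° ✓; |ER| = 18.50 ✓; ∠ERS = 61.40° ✓; |RS| = 20.20 ✓; ∠(RS, SQ) = 83.10° ✗; |SQ| = 17.80 ✓.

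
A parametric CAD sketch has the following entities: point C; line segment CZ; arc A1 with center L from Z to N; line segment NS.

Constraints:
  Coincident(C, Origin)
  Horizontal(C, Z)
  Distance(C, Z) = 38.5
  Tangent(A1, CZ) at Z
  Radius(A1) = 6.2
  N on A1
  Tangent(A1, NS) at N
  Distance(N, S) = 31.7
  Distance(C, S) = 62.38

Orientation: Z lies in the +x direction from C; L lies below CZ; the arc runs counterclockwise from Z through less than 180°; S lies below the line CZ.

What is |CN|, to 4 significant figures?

34.71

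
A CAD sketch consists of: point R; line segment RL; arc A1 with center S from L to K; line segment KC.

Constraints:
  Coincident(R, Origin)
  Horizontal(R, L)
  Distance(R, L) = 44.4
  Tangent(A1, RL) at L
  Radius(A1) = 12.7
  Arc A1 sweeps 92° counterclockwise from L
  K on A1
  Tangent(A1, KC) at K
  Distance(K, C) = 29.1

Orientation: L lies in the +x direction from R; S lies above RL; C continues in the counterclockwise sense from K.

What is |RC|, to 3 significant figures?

70.2

R is at the origin; RL is horizontal with |RL| = 44.4 and L on the +x side, so L = (44.4, 0.00). The tangent condition forces SL to be normal to RL, so S = L + (0, 12.7) = (44.4, 12.7). On A1, L sits at bearing -90° from S; a 92° counterclockwise sweep puts K at bearing 2°, so K = S + 12.7·(cos 2°, sin 2°) = (57.1, 13.1). Since A1 is tangent to KC there, SK ⟂ KC, so KC runs along (−sin 2°, cos 2°); with |KC| = 29.1, C = (56.1, 42.2). Then |RC| = |C − R| = 70.2.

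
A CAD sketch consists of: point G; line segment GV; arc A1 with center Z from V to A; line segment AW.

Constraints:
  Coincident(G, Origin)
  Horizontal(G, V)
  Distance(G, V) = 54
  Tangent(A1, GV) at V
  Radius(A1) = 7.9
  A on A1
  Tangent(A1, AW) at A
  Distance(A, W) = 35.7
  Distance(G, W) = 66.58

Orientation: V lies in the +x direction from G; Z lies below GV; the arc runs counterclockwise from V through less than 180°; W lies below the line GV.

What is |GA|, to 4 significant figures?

46.95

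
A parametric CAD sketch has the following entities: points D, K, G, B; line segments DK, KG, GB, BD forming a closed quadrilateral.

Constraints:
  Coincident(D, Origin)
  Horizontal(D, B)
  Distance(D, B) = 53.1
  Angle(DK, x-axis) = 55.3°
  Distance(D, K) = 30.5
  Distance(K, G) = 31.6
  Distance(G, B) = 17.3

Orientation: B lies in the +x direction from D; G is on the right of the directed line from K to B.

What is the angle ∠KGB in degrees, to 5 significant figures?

123.79°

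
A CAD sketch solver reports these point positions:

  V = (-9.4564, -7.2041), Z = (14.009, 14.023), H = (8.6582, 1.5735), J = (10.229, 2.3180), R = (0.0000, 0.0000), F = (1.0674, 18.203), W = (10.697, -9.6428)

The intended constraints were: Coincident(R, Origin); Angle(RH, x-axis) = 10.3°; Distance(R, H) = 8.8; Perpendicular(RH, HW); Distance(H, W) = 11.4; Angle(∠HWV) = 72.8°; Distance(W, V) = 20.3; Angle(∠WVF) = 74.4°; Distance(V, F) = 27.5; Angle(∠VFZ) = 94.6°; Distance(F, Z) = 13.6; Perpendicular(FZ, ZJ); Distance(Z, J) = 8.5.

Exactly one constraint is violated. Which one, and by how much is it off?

Distance(Z, J) = 8.5 — off by 3.80.

R = (0.00, 0.00) ✓; RH at 10.30° ✓; |RH| = 8.800 ✓; ∠(RH, HW) = 90.00° ✓; |HW| = 11.40 ✓; ∠HWV = 72.80° ✓; |WV| = 20.30 ✓; ∠WVF = 74.40° ✓; |VF| = 27.50 ✓; ∠VFZ = 94.60° ✓; |FZ| = 13.60 ✓; ∠(FZ, ZJ) = 90.00° ✓; |ZJ| = 12.30 ✗.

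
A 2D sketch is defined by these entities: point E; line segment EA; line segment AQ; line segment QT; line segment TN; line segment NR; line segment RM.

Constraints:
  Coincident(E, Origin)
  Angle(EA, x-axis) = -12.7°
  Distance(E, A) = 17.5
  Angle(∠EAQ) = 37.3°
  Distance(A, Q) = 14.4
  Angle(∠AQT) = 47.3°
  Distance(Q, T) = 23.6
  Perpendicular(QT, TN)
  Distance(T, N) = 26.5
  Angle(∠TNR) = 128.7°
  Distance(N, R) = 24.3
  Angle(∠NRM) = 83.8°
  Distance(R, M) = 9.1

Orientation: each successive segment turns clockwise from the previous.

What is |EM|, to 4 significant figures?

41.71

∠TNR = 128.7° gives NR at -69.40° from the x-axis; with |NR| = 24.3, R = (45.05, -18.39). ∠NRM = 83.8° gives RM at -165.6° from the x-axis; with |RM| = 9.1, M = (36.24, -20.65). Then |EM| = |M − E| = 41.71.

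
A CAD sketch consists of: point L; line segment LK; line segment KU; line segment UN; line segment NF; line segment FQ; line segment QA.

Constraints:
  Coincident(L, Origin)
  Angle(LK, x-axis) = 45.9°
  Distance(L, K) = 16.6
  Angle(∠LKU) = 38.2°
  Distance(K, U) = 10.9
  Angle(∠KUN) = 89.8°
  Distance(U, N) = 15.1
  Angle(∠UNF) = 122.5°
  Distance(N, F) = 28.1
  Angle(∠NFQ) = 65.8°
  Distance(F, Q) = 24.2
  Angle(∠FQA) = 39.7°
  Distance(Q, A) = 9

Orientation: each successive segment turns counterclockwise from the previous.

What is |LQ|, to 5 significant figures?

29.646

L is at the origin; LK runs at 45.9° with length 16.6, so K = (11.552, 11.921). ∠LKU = 38.2° gives KU at -172.30° from the x-axis; with |KU| = 10.9, U = (0.75044, 10.460). ∠KUN = 89.8° gives UN at -82.100° from the x-axis; with |UN| = 15.1, N = (2.8258, -4.4962). ∠UNF = 122.5° gives NF at -24.600° from the x-axis; with |NF| = 28.1, F = (28.375, -16.194). ∠NFQ = 65.8° gives FQ at 89.600° from the x-axis; with |FQ| = 24.2, Q = (28.544, 8.0057). Then |LQ| = |Q − L| = 29.646.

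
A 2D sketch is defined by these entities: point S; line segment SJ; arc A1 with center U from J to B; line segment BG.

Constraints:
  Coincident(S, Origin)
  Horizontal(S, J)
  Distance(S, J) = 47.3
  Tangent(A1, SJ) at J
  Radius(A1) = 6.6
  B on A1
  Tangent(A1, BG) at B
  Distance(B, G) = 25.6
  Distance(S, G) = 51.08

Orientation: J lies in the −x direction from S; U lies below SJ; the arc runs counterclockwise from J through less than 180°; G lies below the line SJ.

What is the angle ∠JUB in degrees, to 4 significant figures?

120.8°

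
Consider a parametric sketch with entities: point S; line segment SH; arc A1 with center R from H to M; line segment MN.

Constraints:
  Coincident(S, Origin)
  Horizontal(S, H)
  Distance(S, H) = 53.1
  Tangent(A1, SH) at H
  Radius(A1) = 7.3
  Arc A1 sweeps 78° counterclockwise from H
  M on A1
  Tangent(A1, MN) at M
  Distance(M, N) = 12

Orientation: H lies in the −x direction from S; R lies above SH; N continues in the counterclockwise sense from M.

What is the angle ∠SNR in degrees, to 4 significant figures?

111.4°

S is at the origin; S and H share the same y with |SH| = 53.1 and H on the −x side, so H = (-53.10, 0.000). Tangency of A1 to SH means the radius RH is perpendicular to SH, so R = H + (0, 7.3) = (-53.10, 7.300). On A1, H sits at bearing -90° from R; a 78° counterclockwise sweep puts M at bearing -12°, so M = R + 7.3·(cos -12°, sin -12°) = (-45.96, 5.782). Tangency of A1 to MN means the radius RM is perpendicular to MN, so MN runs along (−sin -12°, cos -12°); with |MN| = 12.0, N = (-43.46, 17.52). Then cos ∠SNR = NS·NR / (|NS||NR|), giving 111.4°.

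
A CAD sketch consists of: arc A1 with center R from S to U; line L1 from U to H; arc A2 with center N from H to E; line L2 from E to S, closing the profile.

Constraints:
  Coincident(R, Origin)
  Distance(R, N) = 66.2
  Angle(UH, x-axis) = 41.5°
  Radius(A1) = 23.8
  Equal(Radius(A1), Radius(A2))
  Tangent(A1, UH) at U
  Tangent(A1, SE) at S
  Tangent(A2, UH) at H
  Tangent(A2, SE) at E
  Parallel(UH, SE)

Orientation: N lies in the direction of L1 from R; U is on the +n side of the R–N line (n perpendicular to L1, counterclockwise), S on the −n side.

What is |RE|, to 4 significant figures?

70.35

Tangency of A1 to both parallel lines with radius 23.8 puts U and S at R ± 23.8·n: U = (-15.77, 17.83), S = (15.77, -17.83). Equal radii place H and E the same way about N: H = N + 23.8·n = (33.81, 61.69), E = N − 23.8·n = (65.35, 26.04). Then |RE| = |E − R| = 70.35.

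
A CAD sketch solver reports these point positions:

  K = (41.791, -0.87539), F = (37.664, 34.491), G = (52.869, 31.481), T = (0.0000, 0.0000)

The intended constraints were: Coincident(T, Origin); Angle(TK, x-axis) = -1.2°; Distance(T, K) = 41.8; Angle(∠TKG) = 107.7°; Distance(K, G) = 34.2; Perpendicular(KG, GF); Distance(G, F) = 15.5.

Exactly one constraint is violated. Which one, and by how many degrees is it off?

Perpendicular(KG, GF) — off by 7.70°.

T = (0.00, 0.00) ✓; TK at -1.200° ✓; |TK| = 41.80 ✓; ∠TKG = 107.7° ✓; |KG| = 34.20 ✓; ∠(KG, GF) = 97.70° ✗; |GF| = 15.50 ✓.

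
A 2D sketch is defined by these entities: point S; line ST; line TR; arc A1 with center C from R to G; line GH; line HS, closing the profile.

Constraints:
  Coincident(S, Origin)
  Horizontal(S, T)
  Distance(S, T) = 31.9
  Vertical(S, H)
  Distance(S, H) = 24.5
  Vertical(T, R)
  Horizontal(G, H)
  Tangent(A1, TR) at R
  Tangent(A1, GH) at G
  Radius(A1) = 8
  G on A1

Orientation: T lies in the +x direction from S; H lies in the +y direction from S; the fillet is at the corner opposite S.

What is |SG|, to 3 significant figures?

34.2

S is at the origin; S and T share the same y with |ST| = 31.9 and T on the +x side, so T = (31.9, 0.00). SH is vertical with |SH| = 24.5 and H on the +y side, so H = (0.00, 24.5). The virtual corner opposite S is at (31.9, 24.5). Since A1 is tangent to TR there, CR ⟂ TR and the tangent condition forces CG to be normal to GH, with radius 8.0, so the center C sits 8.0 in from both sides at C = (23.9, 16.5). That places the tangent points at R = (31.9, 16.5) on TR and G = (23.9, 24.5) on GH. Then |SG| = |G − S| = 34.2.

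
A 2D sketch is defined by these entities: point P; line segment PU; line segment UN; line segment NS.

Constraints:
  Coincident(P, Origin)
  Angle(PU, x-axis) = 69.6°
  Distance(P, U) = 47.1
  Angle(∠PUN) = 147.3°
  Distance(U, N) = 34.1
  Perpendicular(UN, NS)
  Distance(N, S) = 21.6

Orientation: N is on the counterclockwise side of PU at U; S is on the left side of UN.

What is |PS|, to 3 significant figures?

73.8

∠PUN = 147.3°, so UN runs at 69.6° + (180° − 147.3°) = 102° from the x-axis; with |UN| = 34.1, N = U + 34.1·(cos 102°, sin 102°) = (9.15, 77.5). The perpendicularity gives NS at right angles to UN; with |NS| = 21.6 on the left of UN, S = N + 21.6·(-0.977, -0.213) = (-12.0, 72.9). Then |PS| = |S − P| = 73.8.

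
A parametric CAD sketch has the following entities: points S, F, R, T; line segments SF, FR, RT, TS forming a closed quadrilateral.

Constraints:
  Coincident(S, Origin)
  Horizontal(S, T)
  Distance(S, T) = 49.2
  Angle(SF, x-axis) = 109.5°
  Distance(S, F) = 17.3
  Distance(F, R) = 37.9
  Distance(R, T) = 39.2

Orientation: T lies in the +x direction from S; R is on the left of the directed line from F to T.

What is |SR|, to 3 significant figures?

43.5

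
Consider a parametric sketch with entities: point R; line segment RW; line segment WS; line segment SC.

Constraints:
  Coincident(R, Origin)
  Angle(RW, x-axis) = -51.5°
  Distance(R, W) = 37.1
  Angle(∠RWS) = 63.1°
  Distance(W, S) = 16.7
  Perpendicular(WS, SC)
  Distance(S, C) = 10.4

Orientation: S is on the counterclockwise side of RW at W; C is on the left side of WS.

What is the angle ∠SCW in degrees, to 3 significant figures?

58.1°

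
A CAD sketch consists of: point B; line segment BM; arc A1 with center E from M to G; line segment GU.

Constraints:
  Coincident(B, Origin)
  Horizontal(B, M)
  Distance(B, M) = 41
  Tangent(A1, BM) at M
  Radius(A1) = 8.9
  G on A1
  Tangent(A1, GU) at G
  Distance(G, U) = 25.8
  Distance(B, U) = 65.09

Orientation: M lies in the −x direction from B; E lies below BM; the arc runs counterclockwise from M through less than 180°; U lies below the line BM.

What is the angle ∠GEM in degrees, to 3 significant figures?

72.2°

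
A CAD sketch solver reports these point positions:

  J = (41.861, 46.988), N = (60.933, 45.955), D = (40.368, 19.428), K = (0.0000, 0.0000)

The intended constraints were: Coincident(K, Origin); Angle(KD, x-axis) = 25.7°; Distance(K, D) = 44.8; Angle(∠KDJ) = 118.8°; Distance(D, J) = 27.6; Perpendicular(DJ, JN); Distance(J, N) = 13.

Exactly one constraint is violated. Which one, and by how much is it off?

Distance(J, N) = 13 — off by 6.10.

K = (0.00, 0.00) ✓; KD at 25.70° ✓; |KD| = 44.80 ✓; ∠KDJ = 118.8° ✓; |DJ| = 27.60 ✓; ∠(DJ, JN) = 90.00° ✓; |JN| = 19.10 ✗.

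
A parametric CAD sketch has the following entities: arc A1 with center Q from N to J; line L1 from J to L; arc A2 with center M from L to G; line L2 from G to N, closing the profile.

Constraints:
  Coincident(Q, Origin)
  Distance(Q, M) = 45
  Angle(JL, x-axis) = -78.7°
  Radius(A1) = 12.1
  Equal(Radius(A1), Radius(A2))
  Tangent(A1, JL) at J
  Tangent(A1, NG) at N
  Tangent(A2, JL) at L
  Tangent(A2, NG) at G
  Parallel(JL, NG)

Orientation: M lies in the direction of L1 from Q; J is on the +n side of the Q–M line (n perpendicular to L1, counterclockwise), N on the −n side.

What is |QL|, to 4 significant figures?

46.60

Tangency of A1 to both parallel lines with radius 12.1 puts J and N at Q ± 12.1·n: J = (11.87, 2.371), N = (-11.87, -2.371). Equal radii place L and G the same way about M: L = M + 12.1·n = (20.68, -41.76), G = M − 12.1·n = (-3.048, -46.50). Then |QL| = |L − Q| = 46.60.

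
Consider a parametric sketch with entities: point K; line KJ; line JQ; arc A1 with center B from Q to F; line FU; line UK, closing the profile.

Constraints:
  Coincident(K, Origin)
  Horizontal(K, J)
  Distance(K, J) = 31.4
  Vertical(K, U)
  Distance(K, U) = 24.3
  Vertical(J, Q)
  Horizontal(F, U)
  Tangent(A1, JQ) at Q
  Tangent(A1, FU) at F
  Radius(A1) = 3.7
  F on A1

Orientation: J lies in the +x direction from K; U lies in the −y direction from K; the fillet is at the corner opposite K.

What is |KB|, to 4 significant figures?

34.52

K is at the origin; K and J share the same y with |KJ| = 31.4 and J on the +x side, so J = (31.40, 0.000). KU is vertical with |KU| = 24.3 and U on the −y side, so U = (0.000, -24.30). The virtual corner opposite K is at (31.40, -24.30). A1 meets JQ tangentially, so BQ is at right angles to JQ and the tangent condition forces BF to be normal to FU, with radius 3.7, so the center B sits 3.7 in from both sides at B = (27.70, -20.60). Then |KB| = |B − K| = 34.52.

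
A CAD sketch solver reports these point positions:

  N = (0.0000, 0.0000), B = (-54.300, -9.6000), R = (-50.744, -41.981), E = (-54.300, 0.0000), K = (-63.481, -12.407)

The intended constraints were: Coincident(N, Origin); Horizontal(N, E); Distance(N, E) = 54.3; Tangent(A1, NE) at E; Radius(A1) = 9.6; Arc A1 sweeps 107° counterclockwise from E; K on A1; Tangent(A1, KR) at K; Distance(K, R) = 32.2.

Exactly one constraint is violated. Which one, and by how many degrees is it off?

Tangent(A1, KR) at K — off by 6.30°.

N = (0.00, 0.00) ✓; N.y = 0.00, E.y = 0.00 ✓; |NE| = 54.30 ✓; ∠(BE, EN) = 90.00° ✓; |BE| = 9.600 ✓; bearing(B→K) − bearing(B→E) = 107.0° ✓; |BK| = 9.601 ✓; ∠(BK, KR) = 83.70° ✗; |KR| = 32.20 ✓.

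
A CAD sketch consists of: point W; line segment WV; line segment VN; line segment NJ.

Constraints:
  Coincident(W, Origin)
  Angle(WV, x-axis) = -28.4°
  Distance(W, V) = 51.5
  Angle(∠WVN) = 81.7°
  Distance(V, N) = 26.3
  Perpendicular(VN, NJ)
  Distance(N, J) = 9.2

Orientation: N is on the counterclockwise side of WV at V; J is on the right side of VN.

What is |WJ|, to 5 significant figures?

63.049

∠WVN = 81.7°, so VN runs at -28.4° + (180° − 81.7°) = 69.900° from the x-axis; with |VN| = 26.3, N = V + 26.3·(cos 69.900°, sin 69.900°) = (54.340, 0.20353). VN ⟂ NJ; with |NJ| = 9.2 on the right of VN, J = N + 9.2·(0.93909, -0.34366) = (62.980, -2.9581). Then |WJ| = |J − W| = 63.049.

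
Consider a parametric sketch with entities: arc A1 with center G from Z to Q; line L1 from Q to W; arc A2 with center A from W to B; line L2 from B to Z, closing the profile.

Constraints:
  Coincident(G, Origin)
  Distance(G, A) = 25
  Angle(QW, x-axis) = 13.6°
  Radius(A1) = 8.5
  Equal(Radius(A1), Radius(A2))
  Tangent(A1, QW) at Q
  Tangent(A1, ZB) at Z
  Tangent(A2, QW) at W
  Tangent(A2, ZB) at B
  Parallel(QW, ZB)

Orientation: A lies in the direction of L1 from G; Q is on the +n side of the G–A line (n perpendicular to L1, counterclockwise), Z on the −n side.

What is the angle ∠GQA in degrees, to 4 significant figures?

71.22°

The slot axis is L1's direction at 13.6°, so u = (cos 13.6°, sin 13.6°) = (0.9720, 0.2351) and n = (−sin 13.6°, cos 13.6°) = (-0.2351, 0.9720). G is at the origin and A lies 25.0 along u from G, so A = 25.0·u = (24.30, 5.879). Tangency of A1 to both parallel lines with radius 8.5 puts Q and Z at G ± 8.5·n: Q = (-1.999, 8.262), Z = (1.999, -8.262). Then cos ∠GQA = QG·QA / (|QG||QA|), giving 71.22°.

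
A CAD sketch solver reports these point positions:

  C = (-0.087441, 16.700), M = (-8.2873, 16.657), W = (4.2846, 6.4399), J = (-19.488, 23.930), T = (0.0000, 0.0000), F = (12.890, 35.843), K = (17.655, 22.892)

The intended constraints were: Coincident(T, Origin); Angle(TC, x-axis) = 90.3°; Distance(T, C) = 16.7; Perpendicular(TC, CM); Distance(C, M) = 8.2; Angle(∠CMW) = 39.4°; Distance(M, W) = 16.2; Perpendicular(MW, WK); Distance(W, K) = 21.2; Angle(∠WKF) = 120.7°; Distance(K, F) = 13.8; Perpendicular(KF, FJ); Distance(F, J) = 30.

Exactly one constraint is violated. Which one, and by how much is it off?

Distance(F, J) = 30 — off by 4.50.

T = (0.00, 0.00) ✓; TC at 90.30° ✓; |TC| = 16.70 ✓; ∠(TC, CM) = 90.00° ✓; |CM| = 8.200 ✓; ∠CMW = 39.40° ✓; |MW| = 16.20 ✓; ∠(MW, WK) = 90.00° ✓; |WK| = 21.20 ✓; ∠WKF = 120.7° ✓; |KF| = 13.80 ✓; ∠(KF, FJ) = 90.00° ✓; |FJ| = 34.50 ✗.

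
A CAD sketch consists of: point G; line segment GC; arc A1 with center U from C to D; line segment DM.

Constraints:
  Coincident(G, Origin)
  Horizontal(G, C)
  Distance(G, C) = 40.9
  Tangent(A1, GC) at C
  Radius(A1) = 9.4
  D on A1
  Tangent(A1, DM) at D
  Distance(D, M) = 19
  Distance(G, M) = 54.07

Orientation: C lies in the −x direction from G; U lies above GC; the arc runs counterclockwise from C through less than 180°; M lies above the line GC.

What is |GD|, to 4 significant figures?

36.63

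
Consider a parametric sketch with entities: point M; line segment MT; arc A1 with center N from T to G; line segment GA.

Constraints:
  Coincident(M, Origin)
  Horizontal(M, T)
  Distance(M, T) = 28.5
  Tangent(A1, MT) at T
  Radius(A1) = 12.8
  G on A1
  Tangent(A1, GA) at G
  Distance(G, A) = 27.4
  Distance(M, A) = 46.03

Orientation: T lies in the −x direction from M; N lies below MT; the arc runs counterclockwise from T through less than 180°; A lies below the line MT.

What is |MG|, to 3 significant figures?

43.6

Checks: ∠(NT, TM) = 90.00° ✓; |NT| = 12.80 ✓; |NG| = 12.80 ✓; ∠(NG, GA) = 90.00° ✓; |GA| = 27.40 ✓; |MA| = 46.03 ✓.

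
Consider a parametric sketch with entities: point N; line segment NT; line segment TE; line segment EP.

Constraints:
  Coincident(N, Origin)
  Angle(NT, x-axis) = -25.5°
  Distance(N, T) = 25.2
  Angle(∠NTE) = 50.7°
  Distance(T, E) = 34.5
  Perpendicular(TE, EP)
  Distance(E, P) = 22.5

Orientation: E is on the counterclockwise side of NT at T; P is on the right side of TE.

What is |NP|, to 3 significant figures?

45.9

∠NTE = 50.7°, so TE runs at -25.5° + (180° − 50.7°) = 104° from the x-axis; with |TE| = 34.5, E = T + 34.5·(cos 104°, sin 104°) = (14.5, 22.7). TE is perpendicular to EP; with |EP| = 22.5 on the right of TE, P = E + 22.5·(0.971, 0.239) = (36.4, 28.0). Then |NP| = |P − N| = 45.9.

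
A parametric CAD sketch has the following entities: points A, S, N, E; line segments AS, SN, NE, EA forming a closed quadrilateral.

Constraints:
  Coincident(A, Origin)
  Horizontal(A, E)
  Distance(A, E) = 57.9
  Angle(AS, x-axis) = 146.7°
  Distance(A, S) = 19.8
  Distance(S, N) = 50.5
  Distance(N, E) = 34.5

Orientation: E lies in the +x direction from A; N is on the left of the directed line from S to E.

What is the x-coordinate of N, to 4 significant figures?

32.41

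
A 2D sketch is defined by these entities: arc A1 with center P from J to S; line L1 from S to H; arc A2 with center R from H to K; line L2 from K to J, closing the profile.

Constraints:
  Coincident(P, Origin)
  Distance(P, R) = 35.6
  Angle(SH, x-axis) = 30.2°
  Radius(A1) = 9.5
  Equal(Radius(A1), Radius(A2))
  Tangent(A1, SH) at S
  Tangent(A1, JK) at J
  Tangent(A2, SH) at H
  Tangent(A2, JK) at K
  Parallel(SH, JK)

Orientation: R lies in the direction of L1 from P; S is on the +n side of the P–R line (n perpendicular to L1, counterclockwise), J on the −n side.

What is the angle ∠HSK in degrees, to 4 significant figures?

28.09°

The slot axis is L1's direction at 30.2°, so u = (cos 30.2°, sin 30.2°) = (0.8643, 0.5030) and n = (−sin 30.2°, cos 30.2°) = (-0.5030, 0.8643). P is at the origin and R lies 35.6 along u from P, so R = 35.6·u = (30.77, 17.91). Tangency of A1 to both parallel lines with radius 9.5 puts S and J at P ± 9.5·n: S = (-4.779, 8.211), J = (4.779, -8.211). Equal radii place H and K the same way about R: H = R + 9.5·n = (25.99, 26.12), K = R − 9.5·n = (35.55, 9.697). Then cos ∠HSK = SH·SK / (|SH||SK|), giving 28.09°.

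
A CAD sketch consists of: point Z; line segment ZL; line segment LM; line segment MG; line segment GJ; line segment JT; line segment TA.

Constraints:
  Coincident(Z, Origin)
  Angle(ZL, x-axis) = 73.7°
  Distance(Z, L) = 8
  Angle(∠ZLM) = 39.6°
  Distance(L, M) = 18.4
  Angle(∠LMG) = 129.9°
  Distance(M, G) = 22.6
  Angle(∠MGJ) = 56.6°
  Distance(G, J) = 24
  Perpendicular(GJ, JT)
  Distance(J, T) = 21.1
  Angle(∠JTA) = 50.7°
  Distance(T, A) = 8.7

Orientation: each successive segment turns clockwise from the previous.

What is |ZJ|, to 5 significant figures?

15.232

Z is at the origin; ZL runs at 73.7° with length 8.0, so L = (2.2453, 7.6784). ∠ZLM = 39.6° gives LM at -66.700° from the x-axis; with |LM| = 18.4, M = (9.5234, -9.2210). ∠LMG = 129.9° gives MG at -116.80° from the x-axis; with |MG| = 22.6, G = (-0.66646, -29.393). ∠MGJ = 56.6° gives GJ at 119.80° from the x-axis; with |GJ| = 24.0, J = (-12.594, -8.5670). Then |ZJ| = |J − Z| = 15.232.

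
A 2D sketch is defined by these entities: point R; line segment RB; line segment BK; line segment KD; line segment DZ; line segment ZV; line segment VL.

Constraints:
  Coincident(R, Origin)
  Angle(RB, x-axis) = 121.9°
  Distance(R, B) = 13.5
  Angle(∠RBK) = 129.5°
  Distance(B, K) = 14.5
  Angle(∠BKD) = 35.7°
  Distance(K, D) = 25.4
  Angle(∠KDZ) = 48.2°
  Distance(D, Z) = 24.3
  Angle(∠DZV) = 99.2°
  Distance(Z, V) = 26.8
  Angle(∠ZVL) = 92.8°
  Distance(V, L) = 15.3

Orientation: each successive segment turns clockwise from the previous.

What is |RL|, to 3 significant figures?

33.9

R is at the origin; RB runs at 121.9° with length 13.5, so B = (-7.13, 11.5). ∠RBK = 129.5° gives BK at 71.4° from the x-axis; with |BK| = 14.5, K = (-2.51, 25.2). ∠BKD = 35.7° gives KD at -72.9° from the x-axis; with |KD| = 25.4, D = (4.96, 0.927). ∠KDZ = 48.2° gives DZ at 155° from the x-axis; with |DZ| = 24.3, Z = (-17.1, 11.1). ∠DZV = 99.2° gives ZV at 74.5° from the x-axis; with |ZV| = 26.8, V = (-9.96, 36.9). ∠ZVL = 92.8° gives VL at -12.7° from the x-axis; with |VL| = 15.3, L = (4.97, 33.5). Then |RL| = |L − R| = 33.9.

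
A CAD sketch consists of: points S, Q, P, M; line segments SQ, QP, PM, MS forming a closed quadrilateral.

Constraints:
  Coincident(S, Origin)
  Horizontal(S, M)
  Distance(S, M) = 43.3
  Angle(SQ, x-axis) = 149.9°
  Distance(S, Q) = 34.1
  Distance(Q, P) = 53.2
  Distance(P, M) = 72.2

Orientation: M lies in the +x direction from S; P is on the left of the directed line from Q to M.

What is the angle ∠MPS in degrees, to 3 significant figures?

36.8°

S is at the origin; S and M share the same y with |SM| = 43.3 and M in +x, so M = (43.3, 0). SQ runs at 149.9° with |SQ| = 34.1, so Q = (-29.5, 17.1). P is determined by |QP| = 53.2 and |PM| = 72.2 together: it lies at the intersection of circle(Q, 53.2) and circle(M, 72.2). With |QM| = 74.8, the foot of the radical line on QM is 21.5 from Q and the perpendicular offset is √(53.2² − 21.5²) = 48.7. Taking the left-of-QM solution: P = (2.52, 59.6).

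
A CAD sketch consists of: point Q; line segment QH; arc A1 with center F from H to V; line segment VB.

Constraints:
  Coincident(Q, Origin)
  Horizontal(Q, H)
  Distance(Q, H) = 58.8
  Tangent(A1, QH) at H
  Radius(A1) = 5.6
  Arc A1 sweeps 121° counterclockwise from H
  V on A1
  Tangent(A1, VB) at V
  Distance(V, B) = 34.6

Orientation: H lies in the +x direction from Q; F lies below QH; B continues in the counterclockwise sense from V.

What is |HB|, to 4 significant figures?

40.30

Q is at the origin; QH is horizontal with |QH| = 58.8 and H on the +x side, so H = (58.80, 0.000). Tangency of A1 to QH means the radius FH is perpendicular to QH, so F = H + (0, -5.6) = (58.80, -5.600). On A1, H sits at bearing 90° from F; a 121° counterclockwise sweep puts V at bearing 211°, so V = F + 5.6·(cos 211°, sin 211°) = (54.00, -8.484). Tangency of A1 to VB means the radius FV is perpendicular to VB, so VB runs along (−sin 211°, cos 211°); with |VB| = 34.6, B = (71.82, -38.14). Then |HB| = |B − H| = 40.30.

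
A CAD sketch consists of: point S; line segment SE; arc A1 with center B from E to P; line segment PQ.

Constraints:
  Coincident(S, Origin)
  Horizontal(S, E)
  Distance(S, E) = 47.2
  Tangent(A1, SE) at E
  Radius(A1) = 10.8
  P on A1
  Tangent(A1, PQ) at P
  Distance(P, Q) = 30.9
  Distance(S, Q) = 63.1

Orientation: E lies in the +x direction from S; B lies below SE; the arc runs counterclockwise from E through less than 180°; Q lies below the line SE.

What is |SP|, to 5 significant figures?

39.386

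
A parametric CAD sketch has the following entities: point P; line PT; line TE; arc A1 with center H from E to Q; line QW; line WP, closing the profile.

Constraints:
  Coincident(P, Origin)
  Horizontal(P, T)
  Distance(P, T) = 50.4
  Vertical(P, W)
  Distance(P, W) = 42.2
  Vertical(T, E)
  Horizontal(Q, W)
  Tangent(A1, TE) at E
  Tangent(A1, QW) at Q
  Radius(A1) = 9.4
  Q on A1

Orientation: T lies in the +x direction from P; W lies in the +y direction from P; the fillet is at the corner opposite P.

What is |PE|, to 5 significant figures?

60.133

The virtual corner opposite P is at (50.400, 42.200). Since A1 is tangent to TE there, HE ⟂ TE and since A1 is tangent to QW there, HQ ⟂ QW, with radius 9.4, so the center H sits 9.4 in from both sides at H = (41.000, 32.800). That places the tangent points at E = (50.400, 32.800) on TE and Q = (41.000, 42.200) on QW. Then |PE| = |E − P| = 60.133.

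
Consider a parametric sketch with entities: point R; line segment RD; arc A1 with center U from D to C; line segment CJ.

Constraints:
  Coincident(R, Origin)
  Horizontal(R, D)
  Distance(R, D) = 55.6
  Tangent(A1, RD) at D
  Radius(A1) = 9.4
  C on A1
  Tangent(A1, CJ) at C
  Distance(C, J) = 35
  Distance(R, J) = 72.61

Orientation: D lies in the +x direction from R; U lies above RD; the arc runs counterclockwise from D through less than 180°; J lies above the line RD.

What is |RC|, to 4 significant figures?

65.77

Checks: R = (0.00, 0.00) ✓; |UC| = 9.400 ✓; ∠(UC, CJ) = 90.00° ✓; |CJ| = 35.00 ✓; |RJ| = 72.61 ✓.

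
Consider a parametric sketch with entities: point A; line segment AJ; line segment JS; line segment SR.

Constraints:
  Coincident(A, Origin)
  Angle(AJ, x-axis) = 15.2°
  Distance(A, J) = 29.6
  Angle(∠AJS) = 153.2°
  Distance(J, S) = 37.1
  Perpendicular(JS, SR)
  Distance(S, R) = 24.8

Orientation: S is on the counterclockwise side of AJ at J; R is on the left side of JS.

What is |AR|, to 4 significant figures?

64.54

∠AJS = 153.2°, so JS runs at 15.2° + (180° − 153.2°) = 42.00° from the x-axis; with |JS| = 37.1, S = J + 37.1·(cos 42.00°, sin 42.00°) = (56.14, 32.59). The perpendicularity gives SR at right angles to JS; with |SR| = 24.8 on the left of JS, R = S + 24.8·(-0.6691, 0.7431) = (39.54, 51.02). Then |AR| = |R − A| = 64.54.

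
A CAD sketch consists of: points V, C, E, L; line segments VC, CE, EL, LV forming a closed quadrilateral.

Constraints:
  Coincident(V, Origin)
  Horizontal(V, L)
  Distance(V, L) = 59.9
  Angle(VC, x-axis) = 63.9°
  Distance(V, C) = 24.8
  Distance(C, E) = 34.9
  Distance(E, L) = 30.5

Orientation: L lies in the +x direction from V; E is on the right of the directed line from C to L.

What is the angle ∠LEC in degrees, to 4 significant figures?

110.6°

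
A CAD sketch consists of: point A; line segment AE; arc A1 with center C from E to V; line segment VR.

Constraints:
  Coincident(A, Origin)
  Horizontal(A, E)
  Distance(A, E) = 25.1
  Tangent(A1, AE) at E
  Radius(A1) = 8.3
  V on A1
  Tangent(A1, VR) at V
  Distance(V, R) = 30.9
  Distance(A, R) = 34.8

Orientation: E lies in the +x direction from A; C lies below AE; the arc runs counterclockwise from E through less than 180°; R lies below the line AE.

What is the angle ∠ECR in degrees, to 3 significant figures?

144°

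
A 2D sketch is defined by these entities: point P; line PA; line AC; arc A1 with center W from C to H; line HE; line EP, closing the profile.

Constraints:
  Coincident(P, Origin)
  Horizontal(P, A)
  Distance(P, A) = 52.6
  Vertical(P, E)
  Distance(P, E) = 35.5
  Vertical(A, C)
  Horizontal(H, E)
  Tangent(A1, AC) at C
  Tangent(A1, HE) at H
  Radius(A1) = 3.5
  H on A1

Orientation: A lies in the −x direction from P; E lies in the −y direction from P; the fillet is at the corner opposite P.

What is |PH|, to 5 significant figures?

60.589

The virtual corner opposite P is at (-52.600, -35.500). A1 meets AC tangentially, so WC is at right angles to AC and since A1 is tangent to HE there, WH ⟂ HE, with radius 3.5, so the center W sits 3.5 in from both sides at W = (-49.100, -32.000). That places the tangent points at C = (-52.600, -32.000) on AC and H = (-49.100, -35.500) on HE. Then |PH| = |H − P| = 60.589.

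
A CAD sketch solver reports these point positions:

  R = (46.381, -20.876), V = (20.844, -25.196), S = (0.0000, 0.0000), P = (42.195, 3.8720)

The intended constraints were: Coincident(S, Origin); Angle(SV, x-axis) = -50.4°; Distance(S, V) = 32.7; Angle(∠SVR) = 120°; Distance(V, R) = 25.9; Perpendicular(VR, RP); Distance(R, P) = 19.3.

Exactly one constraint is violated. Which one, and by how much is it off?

Distance(R, P) = 19.3 — off by 5.80.

S = (0.00, 0.00) ✓; SV at -50.40° ✓; |SV| = 32.70 ✓; ∠SVR = 120.0° ✓; |VR| = 25.90 ✓; ∠(VR, RP) = 90.00° ✓; |RP| = 25.10 ✗.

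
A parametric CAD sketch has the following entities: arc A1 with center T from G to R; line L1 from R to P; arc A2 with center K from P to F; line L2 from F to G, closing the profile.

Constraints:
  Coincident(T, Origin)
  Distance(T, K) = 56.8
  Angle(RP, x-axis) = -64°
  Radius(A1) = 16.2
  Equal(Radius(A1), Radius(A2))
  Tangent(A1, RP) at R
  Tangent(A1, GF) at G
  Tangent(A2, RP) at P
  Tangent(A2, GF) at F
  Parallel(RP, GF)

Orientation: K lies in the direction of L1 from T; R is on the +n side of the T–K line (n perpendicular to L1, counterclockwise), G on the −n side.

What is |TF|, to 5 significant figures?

59.065

The slot axis is L1's direction at -64.0°, so u = (cos -64.0°, sin -64.0°) = (0.43837, -0.89879) and n = (−sin -64.0°, cos -64.0°) = (0.89879, 0.43837). T is at the origin and K lies 56.8 along u from T, so K = 56.8·u = (24.899, -51.052). Tangency of A1 to both parallel lines with radius 16.2 puts R and G at T ± 16.2·n: R = (14.560, 7.1016), G = (-14.560, -7.1016). Equal radii place P and F the same way about K: P = K + 16.2·n = (39.460, -43.950), F = K − 16.2·n = (10.339, -58.153). Then |TF| = |F − T| = 59.065.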